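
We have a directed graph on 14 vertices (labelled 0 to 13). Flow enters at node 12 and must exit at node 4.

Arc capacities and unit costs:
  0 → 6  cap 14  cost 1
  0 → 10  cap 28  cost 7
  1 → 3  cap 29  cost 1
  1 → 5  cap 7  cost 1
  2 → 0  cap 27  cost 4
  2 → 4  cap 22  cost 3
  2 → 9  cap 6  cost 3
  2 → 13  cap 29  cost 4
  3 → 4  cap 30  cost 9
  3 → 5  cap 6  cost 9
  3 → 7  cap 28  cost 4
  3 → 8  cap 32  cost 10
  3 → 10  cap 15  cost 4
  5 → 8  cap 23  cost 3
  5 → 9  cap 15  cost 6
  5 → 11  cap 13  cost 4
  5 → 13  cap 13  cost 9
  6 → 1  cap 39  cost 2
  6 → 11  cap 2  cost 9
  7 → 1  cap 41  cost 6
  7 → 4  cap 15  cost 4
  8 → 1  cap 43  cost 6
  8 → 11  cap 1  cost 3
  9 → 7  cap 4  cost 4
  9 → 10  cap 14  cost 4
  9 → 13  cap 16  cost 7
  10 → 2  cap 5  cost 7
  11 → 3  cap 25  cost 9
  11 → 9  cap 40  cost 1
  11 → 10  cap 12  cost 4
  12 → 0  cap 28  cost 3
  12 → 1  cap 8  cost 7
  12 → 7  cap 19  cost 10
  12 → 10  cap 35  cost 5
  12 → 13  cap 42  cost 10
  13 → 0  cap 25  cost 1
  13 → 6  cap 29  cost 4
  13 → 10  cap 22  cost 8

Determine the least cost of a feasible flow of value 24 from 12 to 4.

shortest-cost path #1: 12→7→4 push 15 @ unit cost 14 (adds 210)
shortest-cost path #2: 12→10→2→4 push 5 @ unit cost 15 (adds 75)
shortest-cost path #3: 12→0→6→1→3→4 push 4 @ unit cost 16 (adds 64)
total cost = 349

Minimum cost for 24 units: 349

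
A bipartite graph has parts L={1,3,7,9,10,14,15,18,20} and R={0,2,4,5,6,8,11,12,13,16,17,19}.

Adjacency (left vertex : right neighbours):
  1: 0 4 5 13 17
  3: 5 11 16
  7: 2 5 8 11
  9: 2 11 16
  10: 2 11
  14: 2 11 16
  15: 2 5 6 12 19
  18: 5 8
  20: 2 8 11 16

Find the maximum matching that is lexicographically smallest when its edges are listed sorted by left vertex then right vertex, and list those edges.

|M| = 7 (so the lex-smallest maximum matching has 7 edges)
process left vertices in ascending order; for each, take the smallest-labelled available neighbour that still permits 7 edges overall, or leave it unmatched if none does
lex-smallest matching: {1-0, 3-5, 7-2, 9-11, 14-16, 15-6, 18-8}

Lex-smallest maximum matching: {(1,0), (3,5), (7,2), (9,11), (14,16), (15,6), (18,8)}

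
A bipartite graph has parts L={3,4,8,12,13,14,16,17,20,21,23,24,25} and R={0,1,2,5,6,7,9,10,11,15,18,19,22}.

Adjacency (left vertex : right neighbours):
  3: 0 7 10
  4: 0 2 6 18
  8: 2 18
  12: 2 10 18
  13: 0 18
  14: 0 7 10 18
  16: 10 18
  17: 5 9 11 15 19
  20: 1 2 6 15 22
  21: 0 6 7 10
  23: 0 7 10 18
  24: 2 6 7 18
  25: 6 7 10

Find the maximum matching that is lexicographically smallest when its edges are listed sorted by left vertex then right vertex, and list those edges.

Lex-smallest maximum matching: {(3,0), (4,2), (8,18), (12,10), (14,7), (17,5), (20,1), (21,6)}

|M| = 8 (so the lex-smallest maximum matching has 8 edges)
process left vertices in ascending order; for each, take the smallest-labelled available neighbour that still permits 8 edges overall, or leave it unmatched if none does
lex-smallest matching: {3-0, 4-2, 8-18, 12-10, 14-7, 17-5, 20-1, 21-6}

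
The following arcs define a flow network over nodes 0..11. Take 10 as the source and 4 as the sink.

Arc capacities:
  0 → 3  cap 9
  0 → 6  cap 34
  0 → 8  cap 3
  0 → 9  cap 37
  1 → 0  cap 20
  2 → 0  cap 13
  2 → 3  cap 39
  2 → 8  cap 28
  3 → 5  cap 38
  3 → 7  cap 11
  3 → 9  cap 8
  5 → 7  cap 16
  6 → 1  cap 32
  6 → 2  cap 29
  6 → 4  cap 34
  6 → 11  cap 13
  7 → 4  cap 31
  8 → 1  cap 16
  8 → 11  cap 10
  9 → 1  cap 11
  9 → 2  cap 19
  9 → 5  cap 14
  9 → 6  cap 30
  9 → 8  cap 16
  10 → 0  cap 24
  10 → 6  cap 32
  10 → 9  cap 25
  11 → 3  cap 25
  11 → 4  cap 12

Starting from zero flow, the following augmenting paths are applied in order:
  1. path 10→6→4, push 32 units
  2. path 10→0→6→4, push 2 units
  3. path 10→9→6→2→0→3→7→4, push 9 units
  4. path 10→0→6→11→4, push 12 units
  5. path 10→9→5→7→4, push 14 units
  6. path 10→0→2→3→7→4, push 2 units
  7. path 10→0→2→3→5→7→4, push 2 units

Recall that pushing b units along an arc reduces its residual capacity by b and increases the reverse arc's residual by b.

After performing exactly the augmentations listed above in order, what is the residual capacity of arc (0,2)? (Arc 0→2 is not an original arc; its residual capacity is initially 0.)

after path 1 (10→6→4, push 32): res(0,2)=0
after path 2 (10→0→6→4, push 2): res(0,2)=0
after path 3 (10→9→6→2→0→3→7→4, push 9): res(0,2)=9
after path 4 (10→0→6→11→4, push 12): res(0,2)=9
after path 5 (10→9→5→7→4, push 14): res(0,2)=9
after path 6 (10→0→2→3→7→4, push 2): res(0,2)=7
after path 7 (10→0→2→3→5→7→4, push 2): res(0,2)=5

Residual capacity of (0,2): 5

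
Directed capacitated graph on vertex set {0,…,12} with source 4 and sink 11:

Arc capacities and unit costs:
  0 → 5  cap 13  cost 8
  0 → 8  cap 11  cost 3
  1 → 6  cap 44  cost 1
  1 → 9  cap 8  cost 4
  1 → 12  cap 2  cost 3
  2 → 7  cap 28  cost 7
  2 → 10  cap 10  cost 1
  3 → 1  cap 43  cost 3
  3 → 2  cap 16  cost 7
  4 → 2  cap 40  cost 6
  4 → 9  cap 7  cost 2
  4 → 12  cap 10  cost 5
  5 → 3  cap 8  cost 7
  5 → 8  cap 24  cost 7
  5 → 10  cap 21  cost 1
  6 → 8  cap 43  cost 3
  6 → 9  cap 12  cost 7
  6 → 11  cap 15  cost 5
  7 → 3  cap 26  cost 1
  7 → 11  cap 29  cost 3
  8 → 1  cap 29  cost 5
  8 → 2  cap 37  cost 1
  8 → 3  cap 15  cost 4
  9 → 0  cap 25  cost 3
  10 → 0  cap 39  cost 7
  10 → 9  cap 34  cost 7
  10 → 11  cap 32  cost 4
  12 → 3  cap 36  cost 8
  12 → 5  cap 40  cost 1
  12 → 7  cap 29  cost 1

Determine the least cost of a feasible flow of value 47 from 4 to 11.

Minimum cost for 47 units: 648

shortest-cost path #1: 4→12→7→11 push 10 @ unit cost 9 (adds 90)
shortest-cost path #2: 4→2→10→11 push 10 @ unit cost 11 (adds 110)
shortest-cost path #3: 4→2→7→11 push 19 @ unit cost 16 (adds 304)
shortest-cost path #4: 4→9→0→5→10→11 push 7 @ unit cost 18 (adds 126)
shortest-cost path #5: 4→2→7→12→5→10→11 push 1 @ unit cost 18 (adds 18)
total cost = 648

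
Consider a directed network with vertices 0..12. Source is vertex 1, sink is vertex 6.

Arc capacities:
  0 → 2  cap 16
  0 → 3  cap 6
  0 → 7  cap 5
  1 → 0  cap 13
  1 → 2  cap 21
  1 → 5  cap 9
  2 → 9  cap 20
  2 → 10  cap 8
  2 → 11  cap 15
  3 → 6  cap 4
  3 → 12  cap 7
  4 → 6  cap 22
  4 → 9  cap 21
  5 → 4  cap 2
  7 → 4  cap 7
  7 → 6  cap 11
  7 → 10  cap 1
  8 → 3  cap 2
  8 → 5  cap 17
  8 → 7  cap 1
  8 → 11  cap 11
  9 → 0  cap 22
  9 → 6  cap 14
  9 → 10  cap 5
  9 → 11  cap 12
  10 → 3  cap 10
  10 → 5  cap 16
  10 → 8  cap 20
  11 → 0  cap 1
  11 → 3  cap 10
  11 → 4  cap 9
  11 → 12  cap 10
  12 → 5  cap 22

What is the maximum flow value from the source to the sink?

Maximum flow value: 35

augment #1: 1→0→3→6 bottleneck 4, total now 4
augment #2: 1→0→7→6 bottleneck 5, total now 9
augment #3: 1→2→9→6 bottleneck 14, total now 23
augment #4: 1→5→4→6 bottleneck 2, total now 25
augment #5: 1→2→11→4→6 bottleneck 7, total now 32
augment #6: 1→0→2→11→4→6 bottleneck 2, total now 34
augment #7: 1→0→2→10→8→7→6 bottleneck 1, total now 35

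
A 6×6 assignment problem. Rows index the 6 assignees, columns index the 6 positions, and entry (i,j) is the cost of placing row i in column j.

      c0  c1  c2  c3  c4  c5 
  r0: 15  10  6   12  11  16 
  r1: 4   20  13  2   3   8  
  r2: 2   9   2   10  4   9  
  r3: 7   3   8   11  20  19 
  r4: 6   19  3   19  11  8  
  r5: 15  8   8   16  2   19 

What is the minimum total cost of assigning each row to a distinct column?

optimal assignment: row0→col2 (cost 6), row1→col3 (cost 2), row2→col0 (cost 2), row3→col1 (cost 3), row4→col5 (cost 8), row5→col4 (cost 2)
total = 6 + 2 + 2 + 3 + 8 + 2 = 23

Minimum assignment cost: 23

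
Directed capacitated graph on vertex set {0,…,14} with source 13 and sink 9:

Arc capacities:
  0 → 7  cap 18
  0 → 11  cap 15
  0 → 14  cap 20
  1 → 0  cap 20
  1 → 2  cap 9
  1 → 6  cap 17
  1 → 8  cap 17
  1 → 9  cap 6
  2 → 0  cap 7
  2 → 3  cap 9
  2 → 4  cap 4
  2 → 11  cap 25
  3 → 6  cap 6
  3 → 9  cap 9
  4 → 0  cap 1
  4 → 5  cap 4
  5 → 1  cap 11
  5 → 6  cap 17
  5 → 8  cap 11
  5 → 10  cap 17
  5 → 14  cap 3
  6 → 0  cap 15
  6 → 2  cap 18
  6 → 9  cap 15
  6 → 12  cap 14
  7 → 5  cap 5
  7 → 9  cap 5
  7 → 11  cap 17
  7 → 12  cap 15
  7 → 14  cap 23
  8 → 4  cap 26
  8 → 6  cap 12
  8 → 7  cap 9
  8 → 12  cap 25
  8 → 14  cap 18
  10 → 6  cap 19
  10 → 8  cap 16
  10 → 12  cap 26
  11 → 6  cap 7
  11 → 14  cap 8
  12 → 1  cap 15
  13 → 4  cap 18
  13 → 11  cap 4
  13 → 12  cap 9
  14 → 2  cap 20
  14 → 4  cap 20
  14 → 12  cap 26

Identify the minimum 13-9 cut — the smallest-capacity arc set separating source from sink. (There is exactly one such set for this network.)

augment #1: 13→11→6→9 push 4
augment #2: 13→12→1→9 push 6
augment #3: 13→4→0→7→9 push 1
augment #4: 13→4→5→6→9 push 4
augment #5: 13→12→1→6→9 push 3
max flow = 18; residual-reachable set from 13 gives S-side
cut edges (S→T): {(4,0), (4,5), (13,11), (13,12)} total cap 18

Min-cut arcs: {(4,0), (4,5), (13,11), (13,12)} (total capacity 18)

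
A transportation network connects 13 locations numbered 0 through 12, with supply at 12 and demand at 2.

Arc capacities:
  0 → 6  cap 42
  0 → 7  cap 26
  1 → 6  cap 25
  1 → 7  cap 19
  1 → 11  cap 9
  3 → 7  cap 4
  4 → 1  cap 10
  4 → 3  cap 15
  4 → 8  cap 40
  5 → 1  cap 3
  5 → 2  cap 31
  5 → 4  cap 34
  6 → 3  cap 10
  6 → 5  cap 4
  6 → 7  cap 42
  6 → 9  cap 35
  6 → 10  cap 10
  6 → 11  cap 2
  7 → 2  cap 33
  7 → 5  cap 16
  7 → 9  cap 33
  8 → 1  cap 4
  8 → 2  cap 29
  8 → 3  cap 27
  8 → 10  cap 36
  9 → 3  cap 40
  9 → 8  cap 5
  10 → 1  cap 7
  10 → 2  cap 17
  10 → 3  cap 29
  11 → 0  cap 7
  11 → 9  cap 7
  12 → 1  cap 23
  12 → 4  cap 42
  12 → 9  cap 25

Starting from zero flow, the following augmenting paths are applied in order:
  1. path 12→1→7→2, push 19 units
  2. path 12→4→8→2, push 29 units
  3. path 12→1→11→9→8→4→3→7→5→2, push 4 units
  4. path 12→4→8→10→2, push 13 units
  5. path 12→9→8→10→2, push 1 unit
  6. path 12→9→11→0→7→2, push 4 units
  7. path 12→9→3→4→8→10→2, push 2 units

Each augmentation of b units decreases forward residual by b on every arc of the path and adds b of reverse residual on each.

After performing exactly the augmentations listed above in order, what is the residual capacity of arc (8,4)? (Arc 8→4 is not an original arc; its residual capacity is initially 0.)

after path 1 (12→1→7→2, push 19): res(8,4)=0
after path 2 (12→4→8→2, push 29): res(8,4)=29
after path 3 (12→1→11→9→8→4→3→7→5→2, push 4): res(8,4)=25
after path 4 (12→4→8→10→2, push 13): res(8,4)=38
after path 5 (12→9→8→10→2, push 1): res(8,4)=38
after path 6 (12→9→11→0→7→2, push 4): res(8,4)=38
after path 7 (12→9→3→4→8→10→2, push 2): res(8,4)=40

Residual capacity of (8,4): 40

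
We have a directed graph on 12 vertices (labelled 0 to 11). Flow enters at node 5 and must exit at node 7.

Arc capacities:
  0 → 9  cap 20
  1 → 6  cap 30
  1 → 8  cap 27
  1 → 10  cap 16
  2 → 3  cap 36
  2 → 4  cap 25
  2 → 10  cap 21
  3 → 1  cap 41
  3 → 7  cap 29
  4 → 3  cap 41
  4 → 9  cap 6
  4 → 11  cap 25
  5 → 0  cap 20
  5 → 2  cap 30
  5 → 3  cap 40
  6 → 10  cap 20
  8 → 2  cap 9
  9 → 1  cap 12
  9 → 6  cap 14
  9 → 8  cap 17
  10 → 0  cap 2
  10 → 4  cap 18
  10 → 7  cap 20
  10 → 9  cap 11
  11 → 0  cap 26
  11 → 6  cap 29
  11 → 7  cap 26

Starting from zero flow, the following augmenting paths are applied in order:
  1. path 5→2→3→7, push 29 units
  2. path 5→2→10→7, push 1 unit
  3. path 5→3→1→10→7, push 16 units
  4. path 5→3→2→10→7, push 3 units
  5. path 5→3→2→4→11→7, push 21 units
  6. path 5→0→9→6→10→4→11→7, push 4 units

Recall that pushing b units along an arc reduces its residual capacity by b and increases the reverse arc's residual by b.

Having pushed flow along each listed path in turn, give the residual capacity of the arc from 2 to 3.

Residual capacity of (2,3): 31

after path 1 (5→2→3→7, push 29): res(2,3)=7
after path 2 (5→2→10→7, push 1): res(2,3)=7
after path 3 (5→3→1→10→7, push 16): res(2,3)=7
after path 4 (5→3→2→10→7, push 3): res(2,3)=10
after path 5 (5→3→2→4→11→7, push 21): res(2,3)=31
after path 6 (5→0→9→6→10→4→11→7, push 4): res(2,3)=31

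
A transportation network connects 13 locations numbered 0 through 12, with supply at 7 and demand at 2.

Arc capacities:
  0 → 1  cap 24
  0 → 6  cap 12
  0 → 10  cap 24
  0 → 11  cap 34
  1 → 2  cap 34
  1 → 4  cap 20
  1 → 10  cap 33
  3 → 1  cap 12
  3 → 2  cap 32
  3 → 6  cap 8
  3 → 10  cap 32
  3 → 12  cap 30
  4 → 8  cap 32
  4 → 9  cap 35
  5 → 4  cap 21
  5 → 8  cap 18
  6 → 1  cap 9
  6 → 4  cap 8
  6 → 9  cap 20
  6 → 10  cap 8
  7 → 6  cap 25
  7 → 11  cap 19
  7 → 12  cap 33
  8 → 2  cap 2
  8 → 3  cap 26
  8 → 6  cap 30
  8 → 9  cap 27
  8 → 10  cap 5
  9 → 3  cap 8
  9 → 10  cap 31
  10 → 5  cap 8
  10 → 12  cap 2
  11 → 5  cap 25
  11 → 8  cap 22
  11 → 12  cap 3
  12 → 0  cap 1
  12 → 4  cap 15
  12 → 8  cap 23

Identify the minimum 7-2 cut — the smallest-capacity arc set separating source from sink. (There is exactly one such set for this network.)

Min-cut arcs: {(6,1), (8,2), (8,3), (9,3), (12,0)} (total capacity 46)

augment #1: 7→6→1→2 push 9
augment #2: 7→11→8→2 push 2
augment #3: 7→6→9→3→2 push 8
augment #4: 7→11→8→3→2 push 17
augment #5: 7→12→0→1→2 push 1
augment #6: 7→12→8→3→2 push 7
augment #7: 7→12→8→3→1→2 push 2
max flow = 46; residual-reachable set from 7 gives S-side
cut edges (S→T): {(6,1), (8,2), (8,3), (9,3), (12,0)} total cap 46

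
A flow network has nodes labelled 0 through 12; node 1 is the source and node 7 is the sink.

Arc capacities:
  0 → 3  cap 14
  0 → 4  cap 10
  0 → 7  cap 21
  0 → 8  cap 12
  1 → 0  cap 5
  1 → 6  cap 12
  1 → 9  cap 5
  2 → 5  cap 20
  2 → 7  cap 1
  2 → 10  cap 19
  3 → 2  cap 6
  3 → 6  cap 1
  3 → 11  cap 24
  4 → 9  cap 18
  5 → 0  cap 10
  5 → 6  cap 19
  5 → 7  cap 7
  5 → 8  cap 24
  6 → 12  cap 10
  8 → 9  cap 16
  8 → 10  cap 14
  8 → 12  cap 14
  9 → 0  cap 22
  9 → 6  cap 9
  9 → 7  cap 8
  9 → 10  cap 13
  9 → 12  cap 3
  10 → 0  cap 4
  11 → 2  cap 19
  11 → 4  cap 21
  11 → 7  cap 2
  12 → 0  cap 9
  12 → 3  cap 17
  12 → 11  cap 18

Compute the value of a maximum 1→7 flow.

Maximum flow value: 20

augment #1: 1→0→7 bottleneck 5, total now 5
augment #2: 1→9→7 bottleneck 5, total now 10
augment #3: 1→6→12→0→7 bottleneck 9, total now 19
augment #4: 1→6→12→11→7 bottleneck 1, total now 20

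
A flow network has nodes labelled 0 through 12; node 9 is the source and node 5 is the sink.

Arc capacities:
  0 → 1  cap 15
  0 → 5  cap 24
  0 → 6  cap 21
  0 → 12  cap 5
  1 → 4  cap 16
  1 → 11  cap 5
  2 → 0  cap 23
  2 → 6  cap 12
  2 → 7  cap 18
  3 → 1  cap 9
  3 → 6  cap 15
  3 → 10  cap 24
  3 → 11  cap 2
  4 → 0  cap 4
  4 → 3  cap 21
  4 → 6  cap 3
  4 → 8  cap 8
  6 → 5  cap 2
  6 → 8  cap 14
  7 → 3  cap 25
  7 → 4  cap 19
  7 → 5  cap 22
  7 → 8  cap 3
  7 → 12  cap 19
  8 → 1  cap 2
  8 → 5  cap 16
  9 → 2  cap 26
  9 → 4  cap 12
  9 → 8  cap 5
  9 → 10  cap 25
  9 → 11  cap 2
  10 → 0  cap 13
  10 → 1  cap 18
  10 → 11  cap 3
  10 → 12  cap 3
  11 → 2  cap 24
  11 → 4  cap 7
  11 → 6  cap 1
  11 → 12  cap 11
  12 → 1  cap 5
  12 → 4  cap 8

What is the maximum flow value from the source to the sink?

augment #1: 9→8→5 bottleneck 5, total now 5
augment #2: 9→2→0→5 bottleneck 23, total now 28
augment #3: 9→2→6→5 bottleneck 2, total now 30
augment #4: 9→2→7→5 bottleneck 1, total now 31
augment #5: 9→4→0→5 bottleneck 1, total now 32
augment #6: 9→4→8→5 bottleneck 8, total now 40
augment #7: 9→4→6→8→5 bottleneck 3, total now 43
augment #8: 9→11→2→7→5 bottleneck 2, total now 45
augment #9: 9→10→0→2→7→5 bottleneck 13, total now 58
augment #10: 9→10→11→2→7→5 bottleneck 2, total now 60

Maximum flow value: 60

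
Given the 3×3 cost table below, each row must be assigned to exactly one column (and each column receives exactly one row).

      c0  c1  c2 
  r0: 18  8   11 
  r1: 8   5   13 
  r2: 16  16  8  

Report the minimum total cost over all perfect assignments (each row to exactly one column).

optimal assignment: row0→col1 (cost 8), row1→col0 (cost 8), row2→col2 (cost 8)
total = 8 + 8 + 8 = 24

Minimum assignment cost: 24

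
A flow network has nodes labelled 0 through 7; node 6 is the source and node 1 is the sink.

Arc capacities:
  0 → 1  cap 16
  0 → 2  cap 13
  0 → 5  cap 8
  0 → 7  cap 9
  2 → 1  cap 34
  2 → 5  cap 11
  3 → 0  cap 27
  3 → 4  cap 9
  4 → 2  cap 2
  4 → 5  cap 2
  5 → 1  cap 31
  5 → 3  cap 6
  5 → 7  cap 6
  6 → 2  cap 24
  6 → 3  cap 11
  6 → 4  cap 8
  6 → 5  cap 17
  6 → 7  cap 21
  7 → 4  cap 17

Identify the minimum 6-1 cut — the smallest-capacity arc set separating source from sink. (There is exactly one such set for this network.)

Min-cut arcs: {(4,2), (4,5), (6,2), (6,3), (6,5)} (total capacity 56)

augment #1: 6→2→1 push 24
augment #2: 6→5→1 push 17
augment #3: 6→3→0→1 push 11
augment #4: 6→4→2→1 push 2
augment #5: 6→4→5→1 push 2
max flow = 56; residual-reachable set from 6 gives S-side
cut edges (S→T): {(4,2), (4,5), (6,2), (6,3), (6,5)} total cap 56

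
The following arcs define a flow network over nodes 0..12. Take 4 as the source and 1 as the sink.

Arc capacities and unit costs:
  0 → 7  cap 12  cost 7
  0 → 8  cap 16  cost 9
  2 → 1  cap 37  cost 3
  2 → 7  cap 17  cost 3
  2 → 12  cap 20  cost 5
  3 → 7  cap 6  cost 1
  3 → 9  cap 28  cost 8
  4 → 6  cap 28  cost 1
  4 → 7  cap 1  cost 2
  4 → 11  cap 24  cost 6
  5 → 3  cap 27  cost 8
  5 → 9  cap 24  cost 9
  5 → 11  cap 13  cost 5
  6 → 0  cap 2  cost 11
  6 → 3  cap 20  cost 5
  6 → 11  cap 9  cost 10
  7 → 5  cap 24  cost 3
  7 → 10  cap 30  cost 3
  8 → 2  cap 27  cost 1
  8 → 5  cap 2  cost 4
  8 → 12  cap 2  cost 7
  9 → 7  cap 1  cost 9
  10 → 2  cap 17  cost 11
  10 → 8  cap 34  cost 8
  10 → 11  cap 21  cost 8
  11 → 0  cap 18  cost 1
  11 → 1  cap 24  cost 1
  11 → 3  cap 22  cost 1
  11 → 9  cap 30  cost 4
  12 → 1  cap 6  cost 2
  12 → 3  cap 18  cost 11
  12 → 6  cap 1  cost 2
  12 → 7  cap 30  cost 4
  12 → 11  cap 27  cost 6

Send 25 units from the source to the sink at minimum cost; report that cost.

shortest-cost path #1: 4→11→1 push 24 @ unit cost 7 (adds 168)
shortest-cost path #2: 4→7→10→8→2→1 push 1 @ unit cost 17 (adds 17)
total cost = 185

Minimum cost for 25 units: 185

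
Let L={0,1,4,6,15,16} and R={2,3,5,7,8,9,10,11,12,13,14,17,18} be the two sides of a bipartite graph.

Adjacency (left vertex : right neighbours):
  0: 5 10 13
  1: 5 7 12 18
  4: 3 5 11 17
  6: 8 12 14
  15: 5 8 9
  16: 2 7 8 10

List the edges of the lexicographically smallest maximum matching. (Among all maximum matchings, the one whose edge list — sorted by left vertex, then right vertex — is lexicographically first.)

|M| = 6 (so the lex-smallest maximum matching has 6 edges)
process left vertices in ascending order; for each, take the smallest-labelled available neighbour that still permits 6 edges overall, or leave it unmatched if none does
lex-smallest matching: {0-5, 1-7, 4-3, 6-8, 15-9, 16-2}

Lex-smallest maximum matching: {(0,5), (1,7), (4,3), (6,8), (15,9), (16,2)}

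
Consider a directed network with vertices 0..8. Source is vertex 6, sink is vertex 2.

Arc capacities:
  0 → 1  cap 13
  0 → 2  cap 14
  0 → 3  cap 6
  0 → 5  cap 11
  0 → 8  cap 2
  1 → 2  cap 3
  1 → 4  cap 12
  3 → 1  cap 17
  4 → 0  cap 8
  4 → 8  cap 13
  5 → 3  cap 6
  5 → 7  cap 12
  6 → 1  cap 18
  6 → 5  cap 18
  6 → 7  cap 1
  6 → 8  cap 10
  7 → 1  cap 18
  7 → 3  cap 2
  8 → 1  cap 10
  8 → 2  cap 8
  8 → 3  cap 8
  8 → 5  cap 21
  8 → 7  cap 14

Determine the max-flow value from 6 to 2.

augment #1: 6→1→2 bottleneck 3, total now 3
augment #2: 6→8→2 bottleneck 8, total now 11
augment #3: 6→1→4→0→2 bottleneck 8, total now 19

Maximum flow value: 19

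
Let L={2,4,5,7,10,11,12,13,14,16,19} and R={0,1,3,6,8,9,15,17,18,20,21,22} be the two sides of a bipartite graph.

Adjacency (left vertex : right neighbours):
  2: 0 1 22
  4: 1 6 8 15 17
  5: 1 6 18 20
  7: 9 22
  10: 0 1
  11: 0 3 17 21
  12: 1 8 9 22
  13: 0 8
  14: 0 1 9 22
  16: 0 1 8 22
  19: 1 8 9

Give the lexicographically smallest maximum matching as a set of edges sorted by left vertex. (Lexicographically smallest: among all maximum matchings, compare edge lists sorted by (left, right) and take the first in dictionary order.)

|M| = 8 (so the lex-smallest maximum matching has 8 edges)
process left vertices in ascending order; for each, take the smallest-labelled available neighbour that still permits 8 edges overall, or leave it unmatched if none does
lex-smallest matching: {2-0, 4-6, 5-18, 7-9, 10-1, 11-3, 12-8, 14-22}

Lex-smallest maximum matching: {(2,0), (4,6), (5,18), (7,9), (10,1), (11,3), (12,8), (14,22)}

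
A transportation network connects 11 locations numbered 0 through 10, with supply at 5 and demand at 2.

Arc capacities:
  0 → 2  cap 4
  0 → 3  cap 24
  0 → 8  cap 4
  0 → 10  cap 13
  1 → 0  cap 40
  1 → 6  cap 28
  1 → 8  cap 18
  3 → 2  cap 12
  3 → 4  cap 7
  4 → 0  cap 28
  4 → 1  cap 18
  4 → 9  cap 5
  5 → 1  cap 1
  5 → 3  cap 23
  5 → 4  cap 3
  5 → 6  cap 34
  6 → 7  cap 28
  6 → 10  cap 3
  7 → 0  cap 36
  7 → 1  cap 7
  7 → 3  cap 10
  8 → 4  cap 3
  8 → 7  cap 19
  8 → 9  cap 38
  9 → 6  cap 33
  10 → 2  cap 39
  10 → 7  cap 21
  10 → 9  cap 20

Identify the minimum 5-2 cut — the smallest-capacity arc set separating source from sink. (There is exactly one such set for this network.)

Min-cut arcs: {(0,2), (0,10), (3,2), (6,10)} (total capacity 32)

augment #1: 5→3→2 push 12
augment #2: 5→1→0→2 push 1
augment #3: 5→4→0→2 push 3
augment #4: 5→6→10→2 push 3
augment #5: 5→3→4→0→10→2 push 7
augment #6: 5→6→7→0→10→2 push 6
max flow = 32; residual-reachable set from 5 gives S-side
cut edges (S→T): {(0,2), (0,10), (3,2), (6,10)} total cap 32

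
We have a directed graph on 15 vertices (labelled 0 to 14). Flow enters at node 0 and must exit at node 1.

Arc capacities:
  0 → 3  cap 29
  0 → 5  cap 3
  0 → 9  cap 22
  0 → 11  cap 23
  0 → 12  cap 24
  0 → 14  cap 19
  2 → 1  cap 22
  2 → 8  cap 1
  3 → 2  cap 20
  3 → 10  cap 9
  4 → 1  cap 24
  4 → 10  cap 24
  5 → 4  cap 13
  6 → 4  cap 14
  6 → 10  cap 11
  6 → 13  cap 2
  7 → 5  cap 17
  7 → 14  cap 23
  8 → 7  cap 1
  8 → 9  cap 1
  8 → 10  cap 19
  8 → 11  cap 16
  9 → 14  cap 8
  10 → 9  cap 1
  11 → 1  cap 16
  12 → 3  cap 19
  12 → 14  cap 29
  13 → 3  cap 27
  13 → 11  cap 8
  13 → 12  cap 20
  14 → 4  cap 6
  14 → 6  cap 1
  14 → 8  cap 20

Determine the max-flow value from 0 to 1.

Maximum flow value: 47

augment #1: 0→11→1 bottleneck 16, total now 16
augment #2: 0→3→2→1 bottleneck 20, total now 36
augment #3: 0→5→4→1 bottleneck 3, total now 39
augment #4: 0→14→4→1 bottleneck 6, total now 45
augment #5: 0→14→6→4→1 bottleneck 1, total now 46
augment #6: 0→14→8→7→5→4→1 bottleneck 1, total now 47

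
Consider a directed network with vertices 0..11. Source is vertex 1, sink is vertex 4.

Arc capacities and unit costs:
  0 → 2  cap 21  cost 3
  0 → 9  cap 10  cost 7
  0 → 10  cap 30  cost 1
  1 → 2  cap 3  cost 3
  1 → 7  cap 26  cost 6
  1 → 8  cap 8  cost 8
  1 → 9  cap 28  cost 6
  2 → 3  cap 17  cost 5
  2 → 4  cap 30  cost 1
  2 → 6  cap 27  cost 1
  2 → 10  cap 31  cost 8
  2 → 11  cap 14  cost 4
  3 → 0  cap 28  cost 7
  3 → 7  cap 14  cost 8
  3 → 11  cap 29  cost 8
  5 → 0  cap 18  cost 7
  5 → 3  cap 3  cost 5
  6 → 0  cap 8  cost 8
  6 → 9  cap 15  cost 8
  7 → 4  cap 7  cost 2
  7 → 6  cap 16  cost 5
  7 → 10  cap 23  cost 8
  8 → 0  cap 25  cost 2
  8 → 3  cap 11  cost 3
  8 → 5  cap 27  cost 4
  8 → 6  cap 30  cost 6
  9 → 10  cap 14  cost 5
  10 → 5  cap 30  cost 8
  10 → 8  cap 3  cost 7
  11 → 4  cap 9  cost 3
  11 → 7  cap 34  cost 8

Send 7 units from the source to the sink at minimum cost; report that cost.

shortest-cost path #1: 1→2→4 push 3 @ unit cost 4 (adds 12)
shortest-cost path #2: 1→7→4 push 4 @ unit cost 8 (adds 32)
total cost = 44

Minimum cost for 7 units: 44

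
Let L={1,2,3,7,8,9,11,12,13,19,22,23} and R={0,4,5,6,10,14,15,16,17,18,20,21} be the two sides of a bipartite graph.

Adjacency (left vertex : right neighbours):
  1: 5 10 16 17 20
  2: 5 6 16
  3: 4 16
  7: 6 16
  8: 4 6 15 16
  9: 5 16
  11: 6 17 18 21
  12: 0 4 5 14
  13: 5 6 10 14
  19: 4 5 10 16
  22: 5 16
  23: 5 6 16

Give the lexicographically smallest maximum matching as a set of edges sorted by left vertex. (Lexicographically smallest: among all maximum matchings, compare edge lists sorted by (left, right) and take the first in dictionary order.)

|M| = 10 (so the lex-smallest maximum matching has 10 edges)
process left vertices in ascending order; for each, take the smallest-labelled available neighbour that still permits 10 edges overall, or leave it unmatched if none does
lex-smallest matching: {1-17, 2-5, 3-4, 7-6, 8-15, 9-16, 11-18, 12-0, 13-14, 19-10}

Lex-smallest maximum matching: {(1,17), (2,5), (3,4), (7,6), (8,15), (9,16), (11,18), (12,0), (13,14), (19,10)}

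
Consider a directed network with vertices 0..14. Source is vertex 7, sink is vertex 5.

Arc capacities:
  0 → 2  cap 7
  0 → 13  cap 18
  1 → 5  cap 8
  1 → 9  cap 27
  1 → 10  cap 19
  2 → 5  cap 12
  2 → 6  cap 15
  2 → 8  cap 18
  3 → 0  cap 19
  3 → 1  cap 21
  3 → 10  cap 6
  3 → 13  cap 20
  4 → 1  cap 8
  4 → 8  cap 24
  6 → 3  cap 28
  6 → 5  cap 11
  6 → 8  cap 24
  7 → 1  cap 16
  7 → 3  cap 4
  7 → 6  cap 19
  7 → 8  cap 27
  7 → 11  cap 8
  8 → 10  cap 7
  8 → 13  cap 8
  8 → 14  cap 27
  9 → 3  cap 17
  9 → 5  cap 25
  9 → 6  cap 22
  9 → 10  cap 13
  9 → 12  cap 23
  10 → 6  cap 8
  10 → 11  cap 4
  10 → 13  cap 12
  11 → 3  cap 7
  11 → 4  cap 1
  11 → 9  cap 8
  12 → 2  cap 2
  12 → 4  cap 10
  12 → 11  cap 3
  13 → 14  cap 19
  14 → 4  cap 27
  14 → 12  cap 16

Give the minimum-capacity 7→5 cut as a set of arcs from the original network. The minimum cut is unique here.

augment #1: 7→1→5 push 8
augment #2: 7→6→5 push 11
augment #3: 7→1→9→5 push 8
augment #4: 7→11→9→5 push 8
augment #5: 7→3→0→2→5 push 4
augment #6: 7→6→3→0→2→5 push 3
augment #7: 7→6→3→1→9→5 push 5
augment #8: 7→8→14→12→2→5 push 2
augment #9: 7→8→14→4→1→9→5 push 4
max flow = 53; residual-reachable set from 7 gives S-side
cut edges (S→T): {(0,2), (1,5), (6,5), (9,5), (12,2)} total cap 53

Min-cut arcs: {(0,2), (1,5), (6,5), (9,5), (12,2)} (total capacity 53)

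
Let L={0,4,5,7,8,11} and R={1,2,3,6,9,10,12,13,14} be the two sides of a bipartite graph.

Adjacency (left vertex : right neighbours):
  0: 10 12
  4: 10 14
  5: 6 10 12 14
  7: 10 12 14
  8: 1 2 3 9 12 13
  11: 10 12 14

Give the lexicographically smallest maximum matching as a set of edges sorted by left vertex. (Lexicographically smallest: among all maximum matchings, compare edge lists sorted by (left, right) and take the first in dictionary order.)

|M| = 5 (so the lex-smallest maximum matching has 5 edges)
process left vertices in ascending order; for each, take the smallest-labelled available neighbour that still permits 5 edges overall, or leave it unmatched if none does
lex-smallest matching: {0-10, 4-14, 5-6, 7-12, 8-1}

Lex-smallest maximum matching: {(0,10), (4,14), (5,6), (7,12), (8,1)}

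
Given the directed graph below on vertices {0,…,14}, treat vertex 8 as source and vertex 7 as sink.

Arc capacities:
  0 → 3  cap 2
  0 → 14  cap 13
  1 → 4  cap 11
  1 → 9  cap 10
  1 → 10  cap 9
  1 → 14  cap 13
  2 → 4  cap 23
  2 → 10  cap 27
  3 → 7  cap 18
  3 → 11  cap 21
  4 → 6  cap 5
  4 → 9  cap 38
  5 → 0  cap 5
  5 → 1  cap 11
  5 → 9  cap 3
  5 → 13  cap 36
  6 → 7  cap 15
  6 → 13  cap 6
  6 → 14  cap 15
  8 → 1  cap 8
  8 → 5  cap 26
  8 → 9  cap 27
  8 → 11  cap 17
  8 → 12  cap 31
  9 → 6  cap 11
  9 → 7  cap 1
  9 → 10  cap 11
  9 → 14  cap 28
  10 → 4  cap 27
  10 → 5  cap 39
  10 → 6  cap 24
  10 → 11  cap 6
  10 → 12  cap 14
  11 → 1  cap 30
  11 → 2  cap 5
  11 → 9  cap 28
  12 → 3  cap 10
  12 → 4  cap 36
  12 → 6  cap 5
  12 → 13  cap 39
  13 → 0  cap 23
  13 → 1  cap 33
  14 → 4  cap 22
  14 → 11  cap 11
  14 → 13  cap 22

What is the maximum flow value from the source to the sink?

augment #1: 8→9→7 bottleneck 1, total now 1
augment #2: 8→9→6→7 bottleneck 11, total now 12
augment #3: 8→12→3→7 bottleneck 10, total now 22
augment #4: 8→12→6→7 bottleneck 4, total now 26
augment #5: 8→5→0→3→7 bottleneck 2, total now 28

Maximum flow value: 28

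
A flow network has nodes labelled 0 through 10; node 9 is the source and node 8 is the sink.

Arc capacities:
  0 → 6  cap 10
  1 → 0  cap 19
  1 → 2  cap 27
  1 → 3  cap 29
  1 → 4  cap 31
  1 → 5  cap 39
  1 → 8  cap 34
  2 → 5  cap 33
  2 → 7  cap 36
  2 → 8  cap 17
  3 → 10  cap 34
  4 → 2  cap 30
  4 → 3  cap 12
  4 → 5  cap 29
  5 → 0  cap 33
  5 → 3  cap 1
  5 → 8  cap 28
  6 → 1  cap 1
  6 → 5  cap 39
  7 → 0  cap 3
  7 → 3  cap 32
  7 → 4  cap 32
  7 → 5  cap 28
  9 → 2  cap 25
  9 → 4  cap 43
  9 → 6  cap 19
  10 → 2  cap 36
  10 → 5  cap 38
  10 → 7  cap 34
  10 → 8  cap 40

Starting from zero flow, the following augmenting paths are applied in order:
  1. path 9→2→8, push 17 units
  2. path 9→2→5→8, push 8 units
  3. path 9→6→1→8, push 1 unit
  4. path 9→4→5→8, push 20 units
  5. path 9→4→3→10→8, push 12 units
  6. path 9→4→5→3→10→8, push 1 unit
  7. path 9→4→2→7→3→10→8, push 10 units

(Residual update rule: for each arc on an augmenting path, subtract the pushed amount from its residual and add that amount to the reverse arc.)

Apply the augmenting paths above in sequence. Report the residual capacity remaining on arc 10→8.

Residual capacity of (10,8): 17

after path 1 (9→2→8, push 17): res(10,8)=40
after path 2 (9→2→5→8, push 8): res(10,8)=40
after path 3 (9→6→1→8, push 1): res(10,8)=40
after path 4 (9→4→5→8, push 20): res(10,8)=40
after path 5 (9→4→3→10→8, push 12): res(10,8)=28
after path 6 (9→4→5→3→10→8, push 1): res(10,8)=27
after path 7 (9→4→2→7→3→10→8, push 10): res(10,8)=17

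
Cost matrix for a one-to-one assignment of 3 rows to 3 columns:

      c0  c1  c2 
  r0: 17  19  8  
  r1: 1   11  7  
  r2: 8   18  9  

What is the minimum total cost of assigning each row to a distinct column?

one of 2 optimal assignments: row0→col2 (cost 8), row1→col0 (cost 1), row2→col1 (cost 18)
total = 8 + 1 + 18 = 27

Minimum assignment cost: 27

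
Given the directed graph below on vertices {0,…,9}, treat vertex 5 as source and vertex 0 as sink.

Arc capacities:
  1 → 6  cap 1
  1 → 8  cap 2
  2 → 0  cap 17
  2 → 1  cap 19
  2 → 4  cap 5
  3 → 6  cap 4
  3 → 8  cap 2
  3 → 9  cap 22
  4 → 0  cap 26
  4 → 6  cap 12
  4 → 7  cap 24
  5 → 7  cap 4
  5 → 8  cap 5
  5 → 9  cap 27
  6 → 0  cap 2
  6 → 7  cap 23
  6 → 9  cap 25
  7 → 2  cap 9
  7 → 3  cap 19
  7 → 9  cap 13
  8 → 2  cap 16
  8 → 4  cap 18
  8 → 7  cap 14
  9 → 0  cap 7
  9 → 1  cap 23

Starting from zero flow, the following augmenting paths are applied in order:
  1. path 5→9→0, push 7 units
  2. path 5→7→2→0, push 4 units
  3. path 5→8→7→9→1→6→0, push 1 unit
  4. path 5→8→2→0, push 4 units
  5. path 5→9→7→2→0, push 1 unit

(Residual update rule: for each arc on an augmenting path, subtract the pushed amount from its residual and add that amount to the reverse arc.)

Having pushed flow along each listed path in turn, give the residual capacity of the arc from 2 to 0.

after path 1 (5→9→0, push 7): res(2,0)=17
after path 2 (5→7→2→0, push 4): res(2,0)=13
after path 3 (5→8→7→9→1→6→0, push 1): res(2,0)=13
after path 4 (5→8→2→0, push 4): res(2,0)=9
after path 5 (5→9→7→2→0, push 1): res(2,0)=8

Residual capacity of (2,0): 8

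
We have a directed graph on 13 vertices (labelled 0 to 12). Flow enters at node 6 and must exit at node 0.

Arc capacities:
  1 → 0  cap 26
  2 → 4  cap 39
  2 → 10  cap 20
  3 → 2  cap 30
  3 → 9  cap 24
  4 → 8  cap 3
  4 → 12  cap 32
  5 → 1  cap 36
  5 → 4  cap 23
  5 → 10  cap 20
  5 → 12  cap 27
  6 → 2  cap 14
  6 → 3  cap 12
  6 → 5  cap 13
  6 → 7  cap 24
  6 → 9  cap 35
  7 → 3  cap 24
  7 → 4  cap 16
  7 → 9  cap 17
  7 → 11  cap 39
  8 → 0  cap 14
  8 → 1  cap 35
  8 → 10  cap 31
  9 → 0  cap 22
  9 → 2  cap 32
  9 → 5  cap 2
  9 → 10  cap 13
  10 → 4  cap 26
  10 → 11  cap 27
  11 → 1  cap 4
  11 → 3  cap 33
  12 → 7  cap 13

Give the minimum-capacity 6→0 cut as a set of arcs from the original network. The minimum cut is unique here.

augment #1: 6→9→0 push 22
augment #2: 6→5→1→0 push 13
augment #3: 6→2→4→8→0 push 3
augment #4: 6→7→11→1→0 push 4
augment #5: 6→9→5→1→0 push 2
max flow = 44; residual-reachable set from 6 gives S-side
cut edges (S→T): {(4,8), (6,5), (9,0), (9,5), (11,1)} total cap 44

Min-cut arcs: {(4,8), (6,5), (9,0), (9,5), (11,1)} (total capacity 44)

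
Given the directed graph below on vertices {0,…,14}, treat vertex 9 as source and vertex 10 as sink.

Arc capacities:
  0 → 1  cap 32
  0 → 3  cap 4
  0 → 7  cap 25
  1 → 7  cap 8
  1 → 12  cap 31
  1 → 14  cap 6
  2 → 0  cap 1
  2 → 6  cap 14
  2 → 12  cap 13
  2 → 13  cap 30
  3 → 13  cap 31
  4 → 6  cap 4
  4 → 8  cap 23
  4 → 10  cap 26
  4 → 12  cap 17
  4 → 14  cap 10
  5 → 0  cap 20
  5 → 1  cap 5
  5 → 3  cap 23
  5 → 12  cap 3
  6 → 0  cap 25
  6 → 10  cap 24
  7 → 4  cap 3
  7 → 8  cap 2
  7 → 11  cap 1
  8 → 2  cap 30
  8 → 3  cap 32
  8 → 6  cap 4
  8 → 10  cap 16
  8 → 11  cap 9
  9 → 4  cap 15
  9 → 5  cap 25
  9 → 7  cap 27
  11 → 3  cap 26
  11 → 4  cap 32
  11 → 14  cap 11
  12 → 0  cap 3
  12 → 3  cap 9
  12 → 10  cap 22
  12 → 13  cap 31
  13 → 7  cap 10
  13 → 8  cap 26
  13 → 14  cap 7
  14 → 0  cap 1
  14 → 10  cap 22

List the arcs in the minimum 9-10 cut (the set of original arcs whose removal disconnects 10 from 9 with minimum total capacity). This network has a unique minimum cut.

Min-cut arcs: {(7,4), (7,8), (7,11), (9,4), (9,5)} (total capacity 46)

augment #1: 9→4→10 push 15
augment #2: 9→5→12→10 push 3
augment #3: 9→7→4→10 push 3
augment #4: 9→7→8→10 push 2
augment #5: 9→5→1→12→10 push 5
augment #6: 9→7→11→4→10 push 1
augment #7: 9→5→0→1→12→10 push 14
augment #8: 9→5→0→1→14→10 push 3
max flow = 46; residual-reachable set from 9 gives S-side
cut edges (S→T): {(7,4), (7,8), (7,11), (9,4), (9,5)} total cap 46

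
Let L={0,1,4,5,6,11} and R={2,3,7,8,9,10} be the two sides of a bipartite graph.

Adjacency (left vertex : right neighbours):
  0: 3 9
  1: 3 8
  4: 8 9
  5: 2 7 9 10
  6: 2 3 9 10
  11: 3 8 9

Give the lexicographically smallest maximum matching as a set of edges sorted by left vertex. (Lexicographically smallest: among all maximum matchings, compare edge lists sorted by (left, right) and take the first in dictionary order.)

|M| = 5 (so the lex-smallest maximum matching has 5 edges)
process left vertices in ascending order; for each, take the smallest-labelled available neighbour that still permits 5 edges overall, or leave it unmatched if none does
lex-smallest matching: {0-3, 1-8, 4-9, 5-2, 6-10}

Lex-smallest maximum matching: {(0,3), (1,8), (4,9), (5,2), (6,10)}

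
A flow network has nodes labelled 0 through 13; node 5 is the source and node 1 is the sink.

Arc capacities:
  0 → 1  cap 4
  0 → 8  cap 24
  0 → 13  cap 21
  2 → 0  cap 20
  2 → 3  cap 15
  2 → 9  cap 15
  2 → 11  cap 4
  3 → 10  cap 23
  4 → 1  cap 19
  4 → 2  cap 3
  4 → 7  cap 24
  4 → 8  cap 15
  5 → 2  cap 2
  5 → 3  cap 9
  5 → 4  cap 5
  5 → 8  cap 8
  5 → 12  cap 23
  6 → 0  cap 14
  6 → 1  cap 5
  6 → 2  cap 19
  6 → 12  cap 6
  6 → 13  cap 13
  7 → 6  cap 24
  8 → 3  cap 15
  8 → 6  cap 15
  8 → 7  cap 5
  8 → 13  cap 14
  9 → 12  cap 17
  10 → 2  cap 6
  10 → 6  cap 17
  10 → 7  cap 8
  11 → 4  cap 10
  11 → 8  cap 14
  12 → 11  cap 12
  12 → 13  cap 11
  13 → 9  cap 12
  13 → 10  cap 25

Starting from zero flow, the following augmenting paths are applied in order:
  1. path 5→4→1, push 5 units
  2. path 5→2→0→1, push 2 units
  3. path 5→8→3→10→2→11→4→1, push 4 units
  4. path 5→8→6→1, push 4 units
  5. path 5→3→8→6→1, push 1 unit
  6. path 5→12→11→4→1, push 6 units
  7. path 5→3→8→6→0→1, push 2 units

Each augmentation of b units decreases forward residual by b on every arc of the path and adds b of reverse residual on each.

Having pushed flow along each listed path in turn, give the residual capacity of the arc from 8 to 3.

Residual capacity of (8,3): 14

after path 1 (5→4→1, push 5): res(8,3)=15
after path 2 (5→2→0→1, push 2): res(8,3)=15
after path 3 (5→8→3→10→2→11→4→1, push 4): res(8,3)=11
after path 4 (5→8→6→1, push 4): res(8,3)=11
after path 5 (5→3→8→6→1, push 1): res(8,3)=12
after path 6 (5→12→11→4→1, push 6): res(8,3)=12
after path 7 (5→3→8→6→0→1, push 2): res(8,3)=14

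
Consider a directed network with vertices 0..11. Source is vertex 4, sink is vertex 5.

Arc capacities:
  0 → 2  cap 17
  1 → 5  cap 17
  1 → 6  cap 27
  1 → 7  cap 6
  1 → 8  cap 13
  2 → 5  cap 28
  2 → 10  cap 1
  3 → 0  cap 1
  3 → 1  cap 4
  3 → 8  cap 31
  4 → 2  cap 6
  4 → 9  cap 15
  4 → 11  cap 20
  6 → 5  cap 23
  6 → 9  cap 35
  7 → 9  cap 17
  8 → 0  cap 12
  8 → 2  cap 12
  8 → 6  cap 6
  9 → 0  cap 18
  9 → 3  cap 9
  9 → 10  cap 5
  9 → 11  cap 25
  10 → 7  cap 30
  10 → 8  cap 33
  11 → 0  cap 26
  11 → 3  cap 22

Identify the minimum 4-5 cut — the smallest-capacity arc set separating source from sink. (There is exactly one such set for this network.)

Min-cut arcs: {(2,5), (3,1), (8,6)} (total capacity 38)

augment #1: 4→2→5 push 6
augment #2: 4→9→0→2→5 push 15
augment #3: 4→11→0→2→5 push 2
augment #4: 4→11→3→1→5 push 4
augment #5: 4→11→3→8→2→5 push 5
augment #6: 4→11→3→8→6→5 push 6
max flow = 38; residual-reachable set from 4 gives S-side
cut edges (S→T): {(2,5), (3,1), (8,6)} total cap 38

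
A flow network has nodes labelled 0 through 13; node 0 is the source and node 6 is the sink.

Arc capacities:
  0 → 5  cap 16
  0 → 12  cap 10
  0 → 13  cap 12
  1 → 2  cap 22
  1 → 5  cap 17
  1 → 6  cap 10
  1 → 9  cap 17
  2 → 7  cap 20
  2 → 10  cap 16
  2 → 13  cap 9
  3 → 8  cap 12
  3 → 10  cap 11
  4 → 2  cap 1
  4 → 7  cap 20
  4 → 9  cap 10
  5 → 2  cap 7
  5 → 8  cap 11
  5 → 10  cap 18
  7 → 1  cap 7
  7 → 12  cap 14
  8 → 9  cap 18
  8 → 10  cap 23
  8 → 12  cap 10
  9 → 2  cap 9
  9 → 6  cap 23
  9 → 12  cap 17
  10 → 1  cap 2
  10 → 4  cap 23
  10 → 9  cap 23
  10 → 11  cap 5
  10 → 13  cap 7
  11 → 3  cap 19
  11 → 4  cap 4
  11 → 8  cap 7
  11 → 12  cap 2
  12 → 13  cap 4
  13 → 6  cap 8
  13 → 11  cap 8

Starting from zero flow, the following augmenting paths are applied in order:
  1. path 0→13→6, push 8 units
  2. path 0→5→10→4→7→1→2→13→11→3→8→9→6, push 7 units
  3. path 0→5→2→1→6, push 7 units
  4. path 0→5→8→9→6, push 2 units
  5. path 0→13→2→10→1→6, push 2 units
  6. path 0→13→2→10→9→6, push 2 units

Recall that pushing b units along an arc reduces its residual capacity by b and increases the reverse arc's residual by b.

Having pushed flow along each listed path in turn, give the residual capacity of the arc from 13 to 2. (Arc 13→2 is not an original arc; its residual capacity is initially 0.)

Residual capacity of (13,2): 3

after path 1 (0→13→6, push 8): res(13,2)=0
after path 2 (0→5→10→4→7→1→2→13→11→3→8→9→6, push 7): res(13,2)=7
after path 3 (0→5→2→1→6, push 7): res(13,2)=7
after path 4 (0→5→8→9→6, push 2): res(13,2)=7
after path 5 (0→13→2→10→1→6, push 2): res(13,2)=5
after path 6 (0→13→2→10→9→6, push 2): res(13,2)=3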